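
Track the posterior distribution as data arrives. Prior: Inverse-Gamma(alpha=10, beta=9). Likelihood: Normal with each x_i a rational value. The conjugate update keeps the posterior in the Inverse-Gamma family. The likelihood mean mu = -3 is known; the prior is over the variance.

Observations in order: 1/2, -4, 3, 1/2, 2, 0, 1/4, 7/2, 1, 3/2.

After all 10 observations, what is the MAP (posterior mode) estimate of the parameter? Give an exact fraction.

obs 1: x=1/2 → posterior Inverse-Gamma(21/2, 121/8)
obs 2: x=-4 → posterior Inverse-Gamma(11, 125/8)
obs 3: x=3 → posterior Inverse-Gamma(23/2, 269/8)
obs 4: x=1/2 → posterior Inverse-Gamma(12, 159/4)
obs 5: x=2 → posterior Inverse-Gamma(25/2, 209/4)
obs 6: x=0 → posterior Inverse-Gamma(13, 227/4)
obs 7: x=1/4 → posterior Inverse-Gamma(27/2, 1985/32)
obs 8: x=7/2 → posterior Inverse-Gamma(14, 2661/32)
obs 9: x=1 → posterior Inverse-Gamma(29/2, 2917/32)
obs 10: x=3/2 → posterior Inverse-Gamma(15, 3241/32)

3241/512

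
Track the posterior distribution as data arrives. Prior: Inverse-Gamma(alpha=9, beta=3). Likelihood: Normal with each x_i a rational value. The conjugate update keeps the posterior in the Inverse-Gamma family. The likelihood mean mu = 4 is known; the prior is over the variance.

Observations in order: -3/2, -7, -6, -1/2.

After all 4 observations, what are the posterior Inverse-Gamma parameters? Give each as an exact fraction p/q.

obs 1: x=-3/2 → posterior Inverse-Gamma(19/2, 145/8)
obs 2: x=-7 → posterior Inverse-Gamma(10, 629/8)
obs 3: x=-6 → posterior Inverse-Gamma(21/2, 1029/8)
obs 4: x=-1/2 → posterior Inverse-Gamma(11, 555/4)

alpha=11, beta=555/4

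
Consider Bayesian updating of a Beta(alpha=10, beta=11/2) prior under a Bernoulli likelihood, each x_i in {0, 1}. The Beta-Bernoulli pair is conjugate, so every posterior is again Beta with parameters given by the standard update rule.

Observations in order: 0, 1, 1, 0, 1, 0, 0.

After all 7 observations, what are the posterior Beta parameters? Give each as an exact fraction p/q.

alpha=13, beta=19/2

obs 1: x=0 → posterior Beta(10, 13/2)
obs 2: x=1 → posterior Beta(11, 13/2)
obs 3: x=1 → posterior Beta(12, 13/2)
obs 4: x=0 → posterior Beta(12, 15/2)
obs 5: x=1 → posterior Beta(13, 15/2)
obs 6: x=0 → posterior Beta(13, 17/2)
obs 7: x=0 → posterior Beta(13, 19/2)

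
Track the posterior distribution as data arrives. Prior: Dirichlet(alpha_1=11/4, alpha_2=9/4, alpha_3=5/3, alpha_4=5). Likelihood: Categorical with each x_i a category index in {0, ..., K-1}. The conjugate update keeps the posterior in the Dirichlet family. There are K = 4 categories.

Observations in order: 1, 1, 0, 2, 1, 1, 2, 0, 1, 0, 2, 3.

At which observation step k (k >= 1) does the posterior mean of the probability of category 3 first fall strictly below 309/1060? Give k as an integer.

k = 6

obs 1: x=1 → posterior Dirichlet(11/4, 13/4, 5/3, 5)
obs 2: x=1 → posterior Dirichlet(11/4, 17/4, 5/3, 5)
obs 3: x=0 → posterior Dirichlet(15/4, 17/4, 5/3, 5)
obs 4: x=2 → posterior Dirichlet(15/4, 17/4, 8/3, 5)
obs 5: x=1 → posterior Dirichlet(15/4, 21/4, 8/3, 5)
obs 6: x=1 → posterior Dirichlet(15/4, 25/4, 8/3, 5)
obs 7: x=2 → posterior Dirichlet(15/4, 25/4, 11/3, 5)
obs 8: x=0 → posterior Dirichlet(19/4, 25/4, 11/3, 5)
obs 9: x=1 → posterior Dirichlet(19/4, 29/4, 11/3, 5)
obs 10: x=0 → posterior Dirichlet(23/4, 29/4, 11/3, 5)
obs 11: x=2 → posterior Dirichlet(23/4, 29/4, 14/3, 5)
obs 12: x=3 → posterior Dirichlet(23/4, 29/4, 14/3, 6)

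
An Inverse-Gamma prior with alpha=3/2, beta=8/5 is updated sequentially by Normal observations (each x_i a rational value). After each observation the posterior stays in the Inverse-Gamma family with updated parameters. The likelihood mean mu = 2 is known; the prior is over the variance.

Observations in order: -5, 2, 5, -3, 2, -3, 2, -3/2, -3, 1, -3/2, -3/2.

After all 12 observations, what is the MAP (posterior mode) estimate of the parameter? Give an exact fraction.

obs 1: x=-5 → posterior Inverse-Gamma(2, 261/10)
obs 2: x=2 → posterior Inverse-Gamma(5/2, 261/10)
obs 3: x=5 → posterior Inverse-Gamma(3, 153/5)
obs 4: x=-3 → posterior Inverse-Gamma(7/2, 431/10)
obs 5: x=2 → posterior Inverse-Gamma(4, 431/10)
obs 6: x=-3 → posterior Inverse-Gamma(9/2, 278/5)
obs 7: x=2 → posterior Inverse-Gamma(5, 278/5)
obs 8: x=-3/2 → posterior Inverse-Gamma(11/2, 2469/40)
obs 9: x=-3 → posterior Inverse-Gamma(6, 2969/40)
obs 10: x=1 → posterior Inverse-Gamma(13/2, 2989/40)
obs 11: x=-3/2 → posterior Inverse-Gamma(7, 1617/20)
obs 12: x=-3/2 → posterior Inverse-Gamma(15/2, 3479/40)

3479/340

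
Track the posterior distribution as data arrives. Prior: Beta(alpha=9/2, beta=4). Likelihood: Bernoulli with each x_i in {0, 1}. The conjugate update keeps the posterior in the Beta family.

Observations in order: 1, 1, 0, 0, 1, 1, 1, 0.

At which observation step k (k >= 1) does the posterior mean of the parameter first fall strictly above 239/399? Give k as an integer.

k = 2

obs 1: x=1 → posterior Beta(11/2, 4)
obs 2: x=1 → posterior Beta(13/2, 4)
obs 3: x=0 → posterior Beta(13/2, 5)
obs 4: x=0 → posterior Beta(13/2, 6)
obs 5: x=1 → posterior Beta(15/2, 6)
obs 6: x=1 → posterior Beta(17/2, 6)
obs 7: x=1 → posterior Beta(19/2, 6)
obs 8: x=0 → posterior Beta(19/2, 7)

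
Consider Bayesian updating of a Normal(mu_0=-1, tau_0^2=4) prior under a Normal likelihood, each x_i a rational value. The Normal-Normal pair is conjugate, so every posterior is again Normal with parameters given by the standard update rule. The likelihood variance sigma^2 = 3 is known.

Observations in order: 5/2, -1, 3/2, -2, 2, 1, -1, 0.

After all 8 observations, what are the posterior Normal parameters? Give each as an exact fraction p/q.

obs 1: x=5/2 → posterior Normal(1, 12/7)
obs 2: x=-1 → posterior Normal(3/11, 12/11)
obs 3: x=3/2 → posterior Normal(3/5, 4/5)
obs 4: x=-2 → posterior Normal(1/19, 12/19)
obs 5: x=2 → posterior Normal(9/23, 12/23)
obs 6: x=1 → posterior Normal(13/27, 4/9)
obs 7: x=-1 → posterior Normal(9/31, 12/31)
obs 8: x=0 → posterior Normal(9/35, 12/35)

mu_0=9/35, tau_0^2=12/35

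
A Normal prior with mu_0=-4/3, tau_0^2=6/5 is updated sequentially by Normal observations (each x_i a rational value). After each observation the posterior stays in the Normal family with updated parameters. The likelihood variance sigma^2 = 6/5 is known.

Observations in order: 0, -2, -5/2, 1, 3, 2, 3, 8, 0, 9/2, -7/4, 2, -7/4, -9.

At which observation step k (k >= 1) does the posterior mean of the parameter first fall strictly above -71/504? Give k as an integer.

obs 1: x=0 → posterior Normal(-2/3, 3/5)
obs 2: x=-2 → posterior Normal(-10/9, 2/5)
obs 3: x=-5/2 → posterior Normal(-35/24, 3/10)
obs 4: x=1 → posterior Normal(-29/30, 6/25)
obs 5: x=3 → posterior Normal(-11/36, 1/5)
obs 6: x=2 → posterior Normal(1/42, 6/35)
obs 7: x=3 → posterior Normal(19/48, 3/20)
obs 8: x=8 → posterior Normal(67/54, 2/15)
obs 9: x=0 → posterior Normal(67/60, 3/25)
obs 10: x=9/2 → posterior Normal(47/33, 6/55)
obs 11: x=-7/4 → posterior Normal(167/144, 1/10)
obs 12: x=2 → posterior Normal(191/156, 6/65)
obs 13: x=-7/4 → posterior Normal(85/84, 3/35)
obs 14: x=-9 → posterior Normal(31/90, 2/25)

k = 6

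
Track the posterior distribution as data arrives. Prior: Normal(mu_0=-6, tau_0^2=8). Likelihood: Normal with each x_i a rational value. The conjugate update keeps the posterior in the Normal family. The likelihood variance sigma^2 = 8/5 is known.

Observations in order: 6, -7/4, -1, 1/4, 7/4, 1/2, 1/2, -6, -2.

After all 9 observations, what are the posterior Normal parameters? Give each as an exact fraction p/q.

obs 1: x=6 → posterior Normal(4, 4/3)
obs 2: x=-7/4 → posterior Normal(61/44, 8/11)
obs 3: x=-1 → posterior Normal(41/64, 1/2)
obs 4: x=1/4 → posterior Normal(23/42, 8/21)
obs 5: x=7/4 → posterior Normal(81/104, 4/13)
obs 6: x=1/2 → posterior Normal(91/124, 8/31)
obs 7: x=1/2 → posterior Normal(101/144, 2/9)
obs 8: x=-6 → posterior Normal(-19/164, 8/41)
obs 9: x=-2 → posterior Normal(-59/184, 4/23)

mu_0=-59/184, tau_0^2=4/23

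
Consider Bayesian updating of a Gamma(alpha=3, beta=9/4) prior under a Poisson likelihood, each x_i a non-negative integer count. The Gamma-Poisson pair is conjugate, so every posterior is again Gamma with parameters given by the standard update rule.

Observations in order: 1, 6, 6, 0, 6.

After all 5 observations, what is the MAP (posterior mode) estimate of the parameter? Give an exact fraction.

84/29

obs 1: x=1 → posterior Gamma(4, 13/4)
obs 2: x=6 → posterior Gamma(10, 17/4)
obs 3: x=6 → posterior Gamma(16, 21/4)
obs 4: x=0 → posterior Gamma(16, 25/4)
obs 5: x=6 → posterior Gamma(22, 29/4)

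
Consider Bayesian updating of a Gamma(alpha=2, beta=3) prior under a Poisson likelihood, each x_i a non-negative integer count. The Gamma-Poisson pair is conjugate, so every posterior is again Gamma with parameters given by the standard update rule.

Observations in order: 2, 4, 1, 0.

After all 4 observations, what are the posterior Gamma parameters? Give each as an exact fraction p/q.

alpha=9, beta=7

obs 1: x=2 → posterior Gamma(4, 4)
obs 2: x=4 → posterior Gamma(8, 5)
obs 3: x=1 → posterior Gamma(9, 6)
obs 4: x=0 → posterior Gamma(9, 7)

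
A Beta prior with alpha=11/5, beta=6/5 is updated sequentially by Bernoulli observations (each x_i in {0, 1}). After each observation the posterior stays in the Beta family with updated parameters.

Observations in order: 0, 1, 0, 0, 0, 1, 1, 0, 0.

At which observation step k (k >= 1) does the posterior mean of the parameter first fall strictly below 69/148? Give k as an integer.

k = 4

obs 1: x=0 → posterior Beta(11/5, 11/5)
obs 2: x=1 → posterior Beta(16/5, 11/5)
obs 3: x=0 → posterior Beta(16/5, 16/5)
obs 4: x=0 → posterior Beta(16/5, 21/5)
obs 5: x=0 → posterior Beta(16/5, 26/5)
obs 6: x=1 → posterior Beta(21/5, 26/5)
obs 7: x=1 → posterior Beta(26/5, 26/5)
obs 8: x=0 → posterior Beta(26/5, 31/5)
obs 9: x=0 → posterior Beta(26/5, 36/5)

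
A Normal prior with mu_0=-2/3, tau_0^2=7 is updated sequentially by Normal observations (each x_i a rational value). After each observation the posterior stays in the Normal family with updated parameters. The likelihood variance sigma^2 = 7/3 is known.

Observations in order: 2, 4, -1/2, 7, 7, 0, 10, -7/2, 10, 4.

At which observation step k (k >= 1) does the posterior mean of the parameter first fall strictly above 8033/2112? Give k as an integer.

obs 1: x=2 → posterior Normal(4/3, 7/4)
obs 2: x=4 → posterior Normal(52/21, 1)
obs 3: x=-1/2 → posterior Normal(19/12, 7/10)
obs 4: x=7 → posterior Normal(17/6, 7/13)
obs 5: x=7 → posterior Normal(347/96, 7/16)
obs 6: x=0 → posterior Normal(347/114, 7/19)
obs 7: x=10 → posterior Normal(527/132, 7/22)
obs 8: x=-7/2 → posterior Normal(232/75, 7/25)
obs 9: x=10 → posterior Normal(23/6, 1/4)
obs 10: x=4 → posterior Normal(358/93, 7/31)

k = 7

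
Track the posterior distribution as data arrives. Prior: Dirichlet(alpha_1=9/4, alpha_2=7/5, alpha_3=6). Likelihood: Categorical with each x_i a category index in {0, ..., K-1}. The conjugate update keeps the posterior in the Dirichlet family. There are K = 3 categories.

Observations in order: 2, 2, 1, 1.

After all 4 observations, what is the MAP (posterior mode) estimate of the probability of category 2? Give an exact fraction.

140/213

obs 1: x=2 → posterior Dirichlet(9/4, 7/5, 7)
obs 2: x=2 → posterior Dirichlet(9/4, 7/5, 8)
obs 3: x=1 → posterior Dirichlet(9/4, 12/5, 8)
obs 4: x=1 → posterior Dirichlet(9/4, 17/5, 8)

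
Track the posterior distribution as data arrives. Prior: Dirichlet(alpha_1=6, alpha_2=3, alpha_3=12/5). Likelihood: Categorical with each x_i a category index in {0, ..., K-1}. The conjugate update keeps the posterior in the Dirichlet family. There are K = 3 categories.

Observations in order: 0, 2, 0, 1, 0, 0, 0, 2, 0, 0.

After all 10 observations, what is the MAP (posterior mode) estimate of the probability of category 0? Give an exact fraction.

obs 1: x=0 → posterior Dirichlet(7, 3, 12/5)
obs 2: x=2 → posterior Dirichlet(7, 3, 17/5)
obs 3: x=0 → posterior Dirichlet(8, 3, 17/5)
obs 4: x=1 → posterior Dirichlet(8, 4, 17/5)
obs 5: x=0 → posterior Dirichlet(9, 4, 17/5)
obs 6: x=0 → posterior Dirichlet(10, 4, 17/5)
obs 7: x=0 → posterior Dirichlet(11, 4, 17/5)
obs 8: x=2 → posterior Dirichlet(11, 4, 22/5)
obs 9: x=0 → posterior Dirichlet(12, 4, 22/5)
obs 10: x=0 → posterior Dirichlet(13, 4, 22/5)

15/23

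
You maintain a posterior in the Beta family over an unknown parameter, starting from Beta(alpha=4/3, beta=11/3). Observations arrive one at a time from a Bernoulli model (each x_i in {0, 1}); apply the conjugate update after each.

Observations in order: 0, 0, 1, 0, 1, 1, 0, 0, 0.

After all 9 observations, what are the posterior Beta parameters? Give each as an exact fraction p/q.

alpha=13/3, beta=29/3

obs 1: x=0 → posterior Beta(4/3, 14/3)
obs 2: x=0 → posterior Beta(4/3, 17/3)
obs 3: x=1 → posterior Beta(7/3, 17/3)
obs 4: x=0 → posterior Beta(7/3, 20/3)
obs 5: x=1 → posterior Beta(10/3, 20/3)
obs 6: x=1 → posterior Beta(13/3, 20/3)
obs 7: x=0 → posterior Beta(13/3, 23/3)
obs 8: x=0 → posterior Beta(13/3, 26/3)
obs 9: x=0 → posterior Beta(13/3, 29/3)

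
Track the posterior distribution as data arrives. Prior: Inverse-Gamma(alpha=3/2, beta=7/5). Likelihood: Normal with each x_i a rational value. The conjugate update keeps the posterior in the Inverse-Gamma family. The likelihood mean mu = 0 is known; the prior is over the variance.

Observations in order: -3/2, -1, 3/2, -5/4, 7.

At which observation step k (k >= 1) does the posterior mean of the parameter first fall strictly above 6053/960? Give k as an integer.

obs 1: x=-3/2 → posterior Inverse-Gamma(2, 101/40)
obs 2: x=-1 → posterior Inverse-Gamma(5/2, 121/40)
obs 3: x=3/2 → posterior Inverse-Gamma(3, 83/20)
obs 4: x=-5/4 → posterior Inverse-Gamma(7/2, 789/160)
obs 5: x=7 → posterior Inverse-Gamma(4, 4709/160)

k = 5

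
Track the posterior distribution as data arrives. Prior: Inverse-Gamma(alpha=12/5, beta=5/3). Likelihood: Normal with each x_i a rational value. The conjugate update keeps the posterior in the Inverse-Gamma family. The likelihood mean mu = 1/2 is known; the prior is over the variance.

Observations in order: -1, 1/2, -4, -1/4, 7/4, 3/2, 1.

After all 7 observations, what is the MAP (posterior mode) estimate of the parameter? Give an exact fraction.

obs 1: x=-1 → posterior Inverse-Gamma(29/10, 67/24)
obs 2: x=1/2 → posterior Inverse-Gamma(17/5, 67/24)
obs 3: x=-4 → posterior Inverse-Gamma(39/10, 155/12)
obs 4: x=-1/4 → posterior Inverse-Gamma(22/5, 1267/96)
obs 5: x=7/4 → posterior Inverse-Gamma(49/10, 671/48)
obs 6: x=3/2 → posterior Inverse-Gamma(27/5, 695/48)
obs 7: x=1 → posterior Inverse-Gamma(59/10, 701/48)

3505/1656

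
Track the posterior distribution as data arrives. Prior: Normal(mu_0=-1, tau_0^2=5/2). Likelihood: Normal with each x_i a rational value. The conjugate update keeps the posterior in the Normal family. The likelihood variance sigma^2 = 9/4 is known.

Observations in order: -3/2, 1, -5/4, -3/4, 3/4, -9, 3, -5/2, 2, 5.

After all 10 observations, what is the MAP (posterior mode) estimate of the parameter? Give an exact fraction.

obs 1: x=-3/2 → posterior Normal(-24/19, 45/38)
obs 2: x=1 → posterior Normal(-14/29, 45/58)
obs 3: x=-5/4 → posterior Normal(-53/78, 15/26)
obs 4: x=-3/4 → posterior Normal(-34/49, 45/98)
obs 5: x=3/4 → posterior Normal(-53/118, 45/118)
obs 6: x=-9 → posterior Normal(-233/138, 15/46)
obs 7: x=3 → posterior Normal(-173/158, 45/158)
obs 8: x=-5/2 → posterior Normal(-223/178, 45/178)
obs 9: x=2 → posterior Normal(-61/66, 5/22)
obs 10: x=5 → posterior Normal(-83/218, 45/218)

-83/218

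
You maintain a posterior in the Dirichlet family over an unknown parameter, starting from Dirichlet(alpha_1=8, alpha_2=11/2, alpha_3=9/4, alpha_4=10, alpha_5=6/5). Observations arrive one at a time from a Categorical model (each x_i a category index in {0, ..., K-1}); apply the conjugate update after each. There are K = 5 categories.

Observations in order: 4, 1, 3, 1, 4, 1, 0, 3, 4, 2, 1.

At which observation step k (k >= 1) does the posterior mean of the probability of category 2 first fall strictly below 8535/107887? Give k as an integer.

k = 2

obs 1: x=4 → posterior Dirichlet(8, 11/2, 9/4, 10, 11/5)
obs 2: x=1 → posterior Dirichlet(8, 13/2, 9/4, 10, 11/5)
obs 3: x=3 → posterior Dirichlet(8, 13/2, 9/4, 11, 11/5)
obs 4: x=1 → posterior Dirichlet(8, 15/2, 9/4, 11, 11/5)
obs 5: x=4 → posterior Dirichlet(8, 15/2, 9/4, 11, 16/5)
obs 6: x=1 → posterior Dirichlet(8, 17/2, 9/4, 11, 16/5)
obs 7: x=0 → posterior Dirichlet(9, 17/2, 9/4, 11, 16/5)
obs 8: x=3 → posterior Dirichlet(9, 17/2, 9/4, 12, 16/5)
obs 9: x=4 → posterior Dirichlet(9, 17/2, 9/4, 12, 21/5)
obs 10: x=2 → posterior Dirichlet(9, 17/2, 13/4, 12, 21/5)
obs 11: x=1 → posterior Dirichlet(9, 19/2, 13/4, 12, 21/5)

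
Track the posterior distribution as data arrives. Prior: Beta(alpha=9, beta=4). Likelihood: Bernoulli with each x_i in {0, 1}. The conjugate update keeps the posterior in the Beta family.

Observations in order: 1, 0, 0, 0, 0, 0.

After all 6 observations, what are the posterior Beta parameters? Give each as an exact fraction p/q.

obs 1: x=1 → posterior Beta(10, 4)
obs 2: x=0 → posterior Beta(10, 5)
obs 3: x=0 → posterior Beta(10, 6)
obs 4: x=0 → posterior Beta(10, 7)
obs 5: x=0 → posterior Beta(10, 8)
obs 6: x=0 → posterior Beta(10, 9)

alpha=10, beta=9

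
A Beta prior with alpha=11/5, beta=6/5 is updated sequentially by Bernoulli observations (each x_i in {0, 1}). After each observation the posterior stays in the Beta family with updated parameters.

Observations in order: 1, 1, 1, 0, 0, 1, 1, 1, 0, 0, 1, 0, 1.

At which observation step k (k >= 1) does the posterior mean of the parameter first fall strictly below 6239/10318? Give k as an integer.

k = 12

obs 1: x=1 → posterior Beta(16/5, 6/5)
obs 2: x=1 → posterior Beta(21/5, 6/5)
obs 3: x=1 → posterior Beta(26/5, 6/5)
obs 4: x=0 → posterior Beta(26/5, 11/5)
obs 5: x=0 → posterior Beta(26/5, 16/5)
obs 6: x=1 → posterior Beta(31/5, 16/5)
obs 7: x=1 → posterior Beta(36/5, 16/5)
obs 8: x=1 → posterior Beta(41/5, 16/5)
obs 9: x=0 → posterior Beta(41/5, 21/5)
obs 10: x=0 → posterior Beta(41/5, 26/5)
obs 11: x=1 → posterior Beta(46/5, 26/5)
obs 12: x=0 → posterior Beta(46/5, 31/5)
obs 13: x=1 → posterior Beta(51/5, 31/5)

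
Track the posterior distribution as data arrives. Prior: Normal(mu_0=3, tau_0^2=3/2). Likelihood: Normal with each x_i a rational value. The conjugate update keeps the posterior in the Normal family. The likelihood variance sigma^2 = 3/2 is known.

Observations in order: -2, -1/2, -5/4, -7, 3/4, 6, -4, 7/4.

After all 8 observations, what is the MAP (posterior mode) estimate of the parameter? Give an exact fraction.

-13/36

obs 1: x=-2 → posterior Normal(1/2, 3/4)
obs 2: x=-1/2 → posterior Normal(1/6, 1/2)
obs 3: x=-5/4 → posterior Normal(-3/16, 3/8)
obs 4: x=-7 → posterior Normal(-31/20, 3/10)
obs 5: x=3/4 → posterior Normal(-7/6, 1/4)
obs 6: x=6 → posterior Normal(-1/7, 3/14)
obs 7: x=-4 → posterior Normal(-5/8, 3/16)
obs 8: x=7/4 → posterior Normal(-13/36, 1/6)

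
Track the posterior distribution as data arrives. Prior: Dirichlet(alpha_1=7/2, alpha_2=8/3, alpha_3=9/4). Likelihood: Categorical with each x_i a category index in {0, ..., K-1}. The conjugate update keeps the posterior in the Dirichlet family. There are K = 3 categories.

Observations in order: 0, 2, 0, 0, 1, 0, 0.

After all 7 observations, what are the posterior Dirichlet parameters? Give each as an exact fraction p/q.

obs 1: x=0 → posterior Dirichlet(9/2, 8/3, 9/4)
obs 2: x=2 → posterior Dirichlet(9/2, 8/3, 13/4)
obs 3: x=0 → posterior Dirichlet(11/2, 8/3, 13/4)
obs 4: x=0 → posterior Dirichlet(13/2, 8/3, 13/4)
obs 5: x=1 → posterior Dirichlet(13/2, 11/3, 13/4)
obs 6: x=0 → posterior Dirichlet(15/2, 11/3, 13/4)
obs 7: x=0 → posterior Dirichlet(17/2, 11/3, 13/4)

alpha_1=17/2, alpha_2=11/3, alpha_3=13/4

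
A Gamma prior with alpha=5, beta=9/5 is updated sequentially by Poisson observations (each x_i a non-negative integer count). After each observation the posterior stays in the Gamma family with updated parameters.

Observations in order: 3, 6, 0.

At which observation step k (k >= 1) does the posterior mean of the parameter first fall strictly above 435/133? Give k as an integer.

k = 2

obs 1: x=3 → posterior Gamma(8, 14/5)
obs 2: x=6 → posterior Gamma(14, 19/5)
obs 3: x=0 → posterior Gamma(14, 24/5)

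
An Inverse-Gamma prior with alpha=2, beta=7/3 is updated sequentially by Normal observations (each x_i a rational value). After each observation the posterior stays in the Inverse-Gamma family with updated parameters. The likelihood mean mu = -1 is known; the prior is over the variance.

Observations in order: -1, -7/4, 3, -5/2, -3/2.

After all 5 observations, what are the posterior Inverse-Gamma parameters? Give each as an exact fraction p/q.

obs 1: x=-1 → posterior Inverse-Gamma(5/2, 7/3)
obs 2: x=-7/4 → posterior Inverse-Gamma(3, 251/96)
obs 3: x=3 → posterior Inverse-Gamma(7/2, 1019/96)
obs 4: x=-5/2 → posterior Inverse-Gamma(4, 1127/96)
obs 5: x=-3/2 → posterior Inverse-Gamma(9/2, 1139/96)

alpha=9/2, beta=1139/96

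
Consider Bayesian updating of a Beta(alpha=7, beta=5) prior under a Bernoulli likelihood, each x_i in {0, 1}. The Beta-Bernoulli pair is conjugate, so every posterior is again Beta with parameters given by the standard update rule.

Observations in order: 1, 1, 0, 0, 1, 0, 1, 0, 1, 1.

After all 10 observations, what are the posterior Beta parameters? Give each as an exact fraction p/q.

alpha=13, beta=9

obs 1: x=1 → posterior Beta(8, 5)
obs 2: x=1 → posterior Beta(9, 5)
obs 3: x=0 → posterior Beta(9, 6)
obs 4: x=0 → posterior Beta(9, 7)
obs 5: x=1 → posterior Beta(10, 7)
obs 6: x=0 → posterior Beta(10, 8)
obs 7: x=1 → posterior Beta(11, 8)
obs 8: x=0 → posterior Beta(11, 9)
obs 9: x=1 → posterior Beta(12, 9)
obs 10: x=1 → posterior Beta(13, 9)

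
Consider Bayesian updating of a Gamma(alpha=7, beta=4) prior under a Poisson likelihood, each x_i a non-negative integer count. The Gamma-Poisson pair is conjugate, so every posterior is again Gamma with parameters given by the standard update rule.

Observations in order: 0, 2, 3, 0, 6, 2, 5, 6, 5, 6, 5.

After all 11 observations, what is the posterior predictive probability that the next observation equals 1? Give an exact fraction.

obs 1: x=0 → posterior Gamma(7, 5)
obs 2: x=2 → posterior Gamma(9, 6)
obs 3: x=3 → posterior Gamma(12, 7)
obs 4: x=0 → posterior Gamma(12, 8)
obs 5: x=6 → posterior Gamma(18, 9)
obs 6: x=2 → posterior Gamma(20, 10)
obs 7: x=5 → posterior Gamma(25, 11)
obs 8: x=6 → posterior Gamma(31, 12)
obs 9: x=5 → posterior Gamma(36, 13)
obs 10: x=6 → posterior Gamma(42, 14)
obs 11: x=5 → posterior Gamma(47, 15)

887946978075861646946967908888836973346769809722900390625/6277101735386680763835789423207666416102355444464034512896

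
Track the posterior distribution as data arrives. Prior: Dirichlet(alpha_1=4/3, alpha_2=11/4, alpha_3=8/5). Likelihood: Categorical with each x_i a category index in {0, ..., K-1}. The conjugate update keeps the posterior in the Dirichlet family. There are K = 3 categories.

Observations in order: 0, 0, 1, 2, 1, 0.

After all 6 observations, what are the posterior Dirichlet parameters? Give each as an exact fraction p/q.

alpha_1=13/3, alpha_2=19/4, alpha_3=13/5

obs 1: x=0 → posterior Dirichlet(7/3, 11/4, 8/5)
obs 2: x=0 → posterior Dirichlet(10/3, 11/4, 8/5)
obs 3: x=1 → posterior Dirichlet(10/3, 15/4, 8/5)
obs 4: x=2 → posterior Dirichlet(10/3, 15/4, 13/5)
obs 5: x=1 → posterior Dirichlet(10/3, 19/4, 13/5)
obs 6: x=0 → posterior Dirichlet(13/3, 19/4, 13/5)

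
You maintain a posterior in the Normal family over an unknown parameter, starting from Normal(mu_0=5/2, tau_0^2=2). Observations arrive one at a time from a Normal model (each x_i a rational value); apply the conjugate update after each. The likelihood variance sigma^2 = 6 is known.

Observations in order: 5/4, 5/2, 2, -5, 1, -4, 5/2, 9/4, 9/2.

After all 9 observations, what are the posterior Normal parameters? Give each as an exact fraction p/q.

obs 1: x=5/4 → posterior Normal(35/16, 3/2)
obs 2: x=5/2 → posterior Normal(9/4, 6/5)
obs 3: x=2 → posterior Normal(53/24, 1)
obs 4: x=-5 → posterior Normal(33/28, 6/7)
obs 5: x=1 → posterior Normal(37/32, 3/4)
obs 6: x=-4 → posterior Normal(7/12, 2/3)
obs 7: x=5/2 → posterior Normal(31/40, 3/5)
obs 8: x=9/4 → posterior Normal(10/11, 6/11)
obs 9: x=9/2 → posterior Normal(29/24, 1/2)

mu_0=29/24, tau_0^2=1/2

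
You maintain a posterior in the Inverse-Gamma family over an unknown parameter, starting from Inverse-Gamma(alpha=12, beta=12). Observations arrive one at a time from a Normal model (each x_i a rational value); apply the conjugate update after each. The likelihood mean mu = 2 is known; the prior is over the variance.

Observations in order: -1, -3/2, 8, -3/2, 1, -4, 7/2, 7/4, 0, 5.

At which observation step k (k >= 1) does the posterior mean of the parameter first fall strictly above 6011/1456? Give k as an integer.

obs 1: x=-1 → posterior Inverse-Gamma(25/2, 33/2)
obs 2: x=-3/2 → posterior Inverse-Gamma(13, 181/8)
obs 3: x=8 → posterior Inverse-Gamma(27/2, 325/8)
obs 4: x=-3/2 → posterior Inverse-Gamma(14, 187/4)
obs 5: x=1 → posterior Inverse-Gamma(29/2, 189/4)
obs 6: x=-4 → posterior Inverse-Gamma(15, 261/4)
obs 7: x=7/2 → posterior Inverse-Gamma(31/2, 531/8)
obs 8: x=7/4 → posterior Inverse-Gamma(16, 2125/32)
obs 9: x=0 → posterior Inverse-Gamma(33/2, 2189/32)
obs 10: x=5 → posterior Inverse-Gamma(17, 2333/32)

k = 6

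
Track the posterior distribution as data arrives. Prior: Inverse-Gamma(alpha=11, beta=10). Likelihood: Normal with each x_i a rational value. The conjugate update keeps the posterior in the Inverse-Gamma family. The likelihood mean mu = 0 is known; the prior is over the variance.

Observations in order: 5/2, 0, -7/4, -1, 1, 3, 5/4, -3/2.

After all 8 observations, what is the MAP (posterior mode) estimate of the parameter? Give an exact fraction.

obs 1: x=5/2 → posterior Inverse-Gamma(23/2, 105/8)
obs 2: x=0 → posterior Inverse-Gamma(12, 105/8)
obs 3: x=-7/4 → posterior Inverse-Gamma(25/2, 469/32)
obs 4: x=-1 → posterior Inverse-Gamma(13, 485/32)
obs 5: x=1 → posterior Inverse-Gamma(27/2, 501/32)
obs 6: x=3 → posterior Inverse-Gamma(14, 645/32)
obs 7: x=5/4 → posterior Inverse-Gamma(29/2, 335/16)
obs 8: x=-3/2 → posterior Inverse-Gamma(15, 353/16)

353/256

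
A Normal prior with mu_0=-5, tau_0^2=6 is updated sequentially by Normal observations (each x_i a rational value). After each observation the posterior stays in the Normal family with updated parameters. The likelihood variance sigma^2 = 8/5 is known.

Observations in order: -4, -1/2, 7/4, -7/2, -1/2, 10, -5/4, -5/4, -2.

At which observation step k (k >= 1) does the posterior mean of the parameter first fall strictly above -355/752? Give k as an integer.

k = 6

obs 1: x=-4 → posterior Normal(-80/19, 24/19)
obs 2: x=-1/2 → posterior Normal(-175/68, 12/17)
obs 3: x=7/4 → posterior Normal(-5/4, 24/49)
obs 4: x=-7/2 → posterior Normal(-455/256, 3/8)
obs 5: x=-1/2 → posterior Normal(-485/316, 24/79)
obs 6: x=10 → posterior Normal(115/376, 12/47)
obs 7: x=-5/4 → posterior Normal(10/109, 24/109)
obs 8: x=-5/4 → posterior Normal(-35/496, 6/31)
obs 9: x=-2 → posterior Normal(-155/556, 24/139)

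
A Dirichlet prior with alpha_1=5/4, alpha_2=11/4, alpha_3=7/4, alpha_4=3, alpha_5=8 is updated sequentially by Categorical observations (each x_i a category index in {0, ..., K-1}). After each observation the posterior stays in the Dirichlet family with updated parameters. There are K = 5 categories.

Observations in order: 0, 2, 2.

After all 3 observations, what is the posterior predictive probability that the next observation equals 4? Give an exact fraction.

32/79

obs 1: x=0 → posterior Dirichlet(9/4, 11/4, 7/4, 3, 8)
obs 2: x=2 → posterior Dirichlet(9/4, 11/4, 11/4, 3, 8)
obs 3: x=2 → posterior Dirichlet(9/4, 11/4, 15/4, 3, 8)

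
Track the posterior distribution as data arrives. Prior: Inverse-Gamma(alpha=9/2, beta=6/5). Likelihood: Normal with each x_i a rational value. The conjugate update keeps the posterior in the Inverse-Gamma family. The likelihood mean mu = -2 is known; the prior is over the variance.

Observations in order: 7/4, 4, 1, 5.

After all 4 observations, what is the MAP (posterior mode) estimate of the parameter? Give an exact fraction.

obs 1: x=7/4 → posterior Inverse-Gamma(5, 1317/160)
obs 2: x=4 → posterior Inverse-Gamma(11/2, 4197/160)
obs 3: x=1 → posterior Inverse-Gamma(6, 4917/160)
obs 4: x=5 → posterior Inverse-Gamma(13/2, 8837/160)

8837/1200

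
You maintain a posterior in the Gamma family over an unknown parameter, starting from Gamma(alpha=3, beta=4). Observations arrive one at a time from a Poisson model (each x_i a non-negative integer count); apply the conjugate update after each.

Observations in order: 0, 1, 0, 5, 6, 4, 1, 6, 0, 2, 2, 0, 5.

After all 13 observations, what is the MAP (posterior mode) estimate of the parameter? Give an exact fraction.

obs 1: x=0 → posterior Gamma(3, 5)
obs 2: x=1 → posterior Gamma(4, 6)
obs 3: x=0 → posterior Gamma(4, 7)
obs 4: x=5 → posterior Gamma(9, 8)
obs 5: x=6 → posterior Gamma(15, 9)
obs 6: x=4 → posterior Gamma(19, 10)
obs 7: x=1 → posterior Gamma(20, 11)
obs 8: x=6 → posterior Gamma(26, 12)
obs 9: x=0 → posterior Gamma(26, 13)
obs 10: x=2 → posterior Gamma(28, 14)
obs 11: x=2 → posterior Gamma(30, 15)
obs 12: x=0 → posterior Gamma(30, 16)
obs 13: x=5 → posterior Gamma(35, 17)

2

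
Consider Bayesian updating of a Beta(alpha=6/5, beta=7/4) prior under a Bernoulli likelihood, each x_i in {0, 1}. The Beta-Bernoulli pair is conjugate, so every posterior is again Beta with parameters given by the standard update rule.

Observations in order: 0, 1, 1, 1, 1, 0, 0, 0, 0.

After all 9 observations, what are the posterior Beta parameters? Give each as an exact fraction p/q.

obs 1: x=0 → posterior Beta(6/5, 11/4)
obs 2: x=1 → posterior Beta(11/5, 11/4)
obs 3: x=1 → posterior Beta(16/5, 11/4)
obs 4: x=1 → posterior Beta(21/5, 11/4)
obs 5: x=1 → posterior Beta(26/5, 11/4)
obs 6: x=0 → posterior Beta(26/5, 15/4)
obs 7: x=0 → posterior Beta(26/5, 19/4)
obs 8: x=0 → posterior Beta(26/5, 23/4)
obs 9: x=0 → posterior Beta(26/5, 27/4)

alpha=26/5, beta=27/4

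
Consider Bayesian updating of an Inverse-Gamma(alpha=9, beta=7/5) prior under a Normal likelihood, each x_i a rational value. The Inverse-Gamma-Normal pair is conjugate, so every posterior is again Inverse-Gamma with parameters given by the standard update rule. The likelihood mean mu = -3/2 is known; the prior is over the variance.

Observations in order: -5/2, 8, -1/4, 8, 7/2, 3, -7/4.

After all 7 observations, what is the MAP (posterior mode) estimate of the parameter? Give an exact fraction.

obs 1: x=-5/2 → posterior Inverse-Gamma(19/2, 19/10)
obs 2: x=8 → posterior Inverse-Gamma(10, 1881/40)
obs 3: x=-1/4 → posterior Inverse-Gamma(21/2, 7649/160)
obs 4: x=8 → posterior Inverse-Gamma(11, 14869/160)
obs 5: x=7/2 → posterior Inverse-Gamma(23/2, 16869/160)
obs 6: x=3 → posterior Inverse-Gamma(12, 18489/160)
obs 7: x=-7/4 → posterior Inverse-Gamma(25/2, 9247/80)

9247/1080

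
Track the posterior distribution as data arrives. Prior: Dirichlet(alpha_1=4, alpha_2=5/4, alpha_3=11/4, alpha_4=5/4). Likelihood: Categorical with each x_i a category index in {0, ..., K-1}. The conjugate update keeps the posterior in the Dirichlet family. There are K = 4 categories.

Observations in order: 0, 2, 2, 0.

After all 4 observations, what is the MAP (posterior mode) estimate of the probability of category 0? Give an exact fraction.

obs 1: x=0 → posterior Dirichlet(5, 5/4, 11/4, 5/4)
obs 2: x=2 → posterior Dirichlet(5, 5/4, 15/4, 5/4)
obs 3: x=2 → posterior Dirichlet(5, 5/4, 19/4, 5/4)
obs 4: x=0 → posterior Dirichlet(6, 5/4, 19/4, 5/4)

20/37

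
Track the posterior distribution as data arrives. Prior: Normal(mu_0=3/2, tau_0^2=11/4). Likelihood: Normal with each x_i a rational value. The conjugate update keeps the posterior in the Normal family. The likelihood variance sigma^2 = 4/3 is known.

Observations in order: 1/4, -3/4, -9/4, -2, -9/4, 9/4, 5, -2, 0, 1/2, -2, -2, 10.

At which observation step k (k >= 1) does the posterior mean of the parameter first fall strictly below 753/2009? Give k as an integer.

k = 2

obs 1: x=1/4 → posterior Normal(129/196, 44/49)
obs 2: x=-3/4 → posterior Normal(15/164, 22/41)
obs 3: x=-9/4 → posterior Normal(-267/460, 44/115)
obs 4: x=-2 → posterior Normal(-531/592, 11/37)
obs 5: x=-9/4 → posterior Normal(-207/181, 44/181)
obs 6: x=9/4 → posterior Normal(-531/856, 22/107)
obs 7: x=5 → posterior Normal(129/988, 44/247)
obs 8: x=-2 → posterior Normal(-27/224, 11/70)
obs 9: x=0 → posterior Normal(-135/1252, 44/313)
obs 10: x=1/2 → posterior Normal(-69/1384, 22/173)
obs 11: x=-2 → posterior Normal(-333/1516, 44/379)
obs 12: x=-2 → posterior Normal(-597/1648, 11/103)
obs 13: x=10 → posterior Normal(723/1780, 44/445)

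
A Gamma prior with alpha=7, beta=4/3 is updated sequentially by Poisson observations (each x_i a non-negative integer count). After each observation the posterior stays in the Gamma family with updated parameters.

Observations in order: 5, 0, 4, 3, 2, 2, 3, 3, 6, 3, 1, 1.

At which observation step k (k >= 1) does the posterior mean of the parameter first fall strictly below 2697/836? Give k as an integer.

obs 1: x=5 → posterior Gamma(12, 7/3)
obs 2: x=0 → posterior Gamma(12, 10/3)
obs 3: x=4 → posterior Gamma(16, 13/3)
obs 4: x=3 → posterior Gamma(19, 16/3)
obs 5: x=2 → posterior Gamma(21, 19/3)
obs 6: x=2 → posterior Gamma(23, 22/3)
obs 7: x=3 → posterior Gamma(26, 25/3)
obs 8: x=3 → posterior Gamma(29, 28/3)
obs 9: x=6 → posterior Gamma(35, 31/3)
obs 10: x=3 → posterior Gamma(38, 34/3)
obs 11: x=1 → posterior Gamma(39, 37/3)
obs 12: x=1 → posterior Gamma(40, 40/3)

k = 6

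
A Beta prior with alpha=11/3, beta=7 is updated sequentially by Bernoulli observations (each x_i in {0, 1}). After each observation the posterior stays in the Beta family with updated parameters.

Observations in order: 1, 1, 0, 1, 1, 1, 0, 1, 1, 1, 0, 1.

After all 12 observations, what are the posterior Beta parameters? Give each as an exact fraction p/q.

alpha=38/3, beta=10

obs 1: x=1 → posterior Beta(14/3, 7)
obs 2: x=1 → posterior Beta(17/3, 7)
obs 3: x=0 → posterior Beta(17/3, 8)
obs 4: x=1 → posterior Beta(20/3, 8)
obs 5: x=1 → posterior Beta(23/3, 8)
obs 6: x=1 → posterior Beta(26/3, 8)
obs 7: x=0 → posterior Beta(26/3, 9)
obs 8: x=1 → posterior Beta(29/3, 9)
obs 9: x=1 → posterior Beta(32/3, 9)
obs 10: x=1 → posterior Beta(35/3, 9)
obs 11: x=0 → posterior Beta(35/3, 10)
obs 12: x=1 → posterior Beta(38/3, 10)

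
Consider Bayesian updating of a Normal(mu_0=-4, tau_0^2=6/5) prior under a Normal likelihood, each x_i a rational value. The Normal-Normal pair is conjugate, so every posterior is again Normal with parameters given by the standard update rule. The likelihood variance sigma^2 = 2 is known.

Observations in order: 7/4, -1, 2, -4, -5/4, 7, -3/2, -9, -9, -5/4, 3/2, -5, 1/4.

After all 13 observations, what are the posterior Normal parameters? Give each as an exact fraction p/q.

mu_0=-157/88, tau_0^2=3/22

obs 1: x=7/4 → posterior Normal(-59/32, 3/4)
obs 2: x=-1 → posterior Normal(-71/44, 6/11)
obs 3: x=2 → posterior Normal(-47/56, 3/7)
obs 4: x=-4 → posterior Normal(-95/68, 6/17)
obs 5: x=-5/4 → posterior Normal(-11/8, 3/10)
obs 6: x=7 → posterior Normal(-13/46, 6/23)
obs 7: x=-3/2 → posterior Normal(-11/26, 3/13)
obs 8: x=-9 → posterior Normal(-38/29, 6/29)
obs 9: x=-9 → posterior Normal(-65/32, 3/16)
obs 10: x=-5/4 → posterior Normal(-55/28, 6/35)
obs 11: x=3/2 → posterior Normal(-257/152, 3/19)
obs 12: x=-5 → posterior Normal(-317/164, 6/41)
obs 13: x=1/4 → posterior Normal(-157/88, 3/22)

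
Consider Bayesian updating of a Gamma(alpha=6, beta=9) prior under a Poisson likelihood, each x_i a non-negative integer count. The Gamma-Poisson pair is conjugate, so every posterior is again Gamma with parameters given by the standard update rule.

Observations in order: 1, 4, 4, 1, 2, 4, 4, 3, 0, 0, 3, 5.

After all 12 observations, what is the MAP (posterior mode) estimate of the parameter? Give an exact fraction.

obs 1: x=1 → posterior Gamma(7, 10)
obs 2: x=4 → posterior Gamma(11, 11)
obs 3: x=4 → posterior Gamma(15, 12)
obs 4: x=1 → posterior Gamma(16, 13)
obs 5: x=2 → posterior Gamma(18, 14)
obs 6: x=4 → posterior Gamma(22, 15)
obs 7: x=4 → posterior Gamma(26, 16)
obs 8: x=3 → posterior Gamma(29, 17)
obs 9: x=0 → posterior Gamma(29, 18)
obs 10: x=0 → posterior Gamma(29, 19)
obs 11: x=3 → posterior Gamma(32, 20)
obs 12: x=5 → posterior Gamma(37, 21)

12/7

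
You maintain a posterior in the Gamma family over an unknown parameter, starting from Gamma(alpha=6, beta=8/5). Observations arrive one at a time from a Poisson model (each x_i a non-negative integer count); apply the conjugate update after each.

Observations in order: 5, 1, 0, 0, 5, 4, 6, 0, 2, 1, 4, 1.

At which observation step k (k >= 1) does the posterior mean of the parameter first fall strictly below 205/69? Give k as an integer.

obs 1: x=5 → posterior Gamma(11, 13/5)
obs 2: x=1 → posterior Gamma(12, 18/5)
obs 3: x=0 → posterior Gamma(12, 23/5)
obs 4: x=0 → posterior Gamma(12, 28/5)
obs 5: x=5 → posterior Gamma(17, 33/5)
obs 6: x=4 → posterior Gamma(21, 38/5)
obs 7: x=6 → posterior Gamma(27, 43/5)
obs 8: x=0 → posterior Gamma(27, 48/5)
obs 9: x=2 → posterior Gamma(29, 53/5)
obs 10: x=1 → posterior Gamma(30, 58/5)
obs 11: x=4 → posterior Gamma(34, 63/5)
obs 12: x=1 → posterior Gamma(35, 68/5)

k = 3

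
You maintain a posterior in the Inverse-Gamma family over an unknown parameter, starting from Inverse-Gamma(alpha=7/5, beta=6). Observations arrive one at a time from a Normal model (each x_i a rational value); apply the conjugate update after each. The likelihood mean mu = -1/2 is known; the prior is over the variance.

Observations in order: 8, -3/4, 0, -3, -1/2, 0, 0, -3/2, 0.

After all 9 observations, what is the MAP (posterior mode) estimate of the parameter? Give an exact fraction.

7405/1104

obs 1: x=8 → posterior Inverse-Gamma(19/10, 337/8)
obs 2: x=-3/4 → posterior Inverse-Gamma(12/5, 1349/32)
obs 3: x=0 → posterior Inverse-Gamma(29/10, 1353/32)
obs 4: x=-3 → posterior Inverse-Gamma(17/5, 1453/32)
obs 5: x=-1/2 → posterior Inverse-Gamma(39/10, 1453/32)
obs 6: x=0 → posterior Inverse-Gamma(22/5, 1457/32)
obs 7: x=0 → posterior Inverse-Gamma(49/10, 1461/32)
obs 8: x=-3/2 → posterior Inverse-Gamma(27/5, 1477/32)
obs 9: x=0 → posterior Inverse-Gamma(59/10, 1481/32)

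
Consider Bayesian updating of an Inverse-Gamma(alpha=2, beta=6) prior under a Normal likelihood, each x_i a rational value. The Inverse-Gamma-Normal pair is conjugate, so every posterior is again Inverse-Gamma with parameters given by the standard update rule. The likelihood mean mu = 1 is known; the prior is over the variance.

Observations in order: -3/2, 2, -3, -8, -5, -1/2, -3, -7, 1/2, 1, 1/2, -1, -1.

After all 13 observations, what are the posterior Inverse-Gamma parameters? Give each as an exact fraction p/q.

obs 1: x=-3/2 → posterior Inverse-Gamma(5/2, 73/8)
obs 2: x=2 → posterior Inverse-Gamma(3, 77/8)
obs 3: x=-3 → posterior Inverse-Gamma(7/2, 141/8)
obs 4: x=-8 → posterior Inverse-Gamma(4, 465/8)
obs 5: x=-5 → posterior Inverse-Gamma(9/2, 609/8)
obs 6: x=-1/2 → posterior Inverse-Gamma(5, 309/4)
obs 7: x=-3 → posterior Inverse-Gamma(11/2, 341/4)
obs 8: x=-7 → posterior Inverse-Gamma(6, 469/4)
obs 9: x=1/2 → posterior Inverse-Gamma(13/2, 939/8)
obs 10: x=1 → posterior Inverse-Gamma(7, 939/8)
obs 11: x=1/2 → posterior Inverse-Gamma(15/2, 235/2)
obs 12: x=-1 → posterior Inverse-Gamma(8, 239/2)
obs 13: x=-1 → posterior Inverse-Gamma(17/2, 243/2)

alpha=17/2, beta=243/2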